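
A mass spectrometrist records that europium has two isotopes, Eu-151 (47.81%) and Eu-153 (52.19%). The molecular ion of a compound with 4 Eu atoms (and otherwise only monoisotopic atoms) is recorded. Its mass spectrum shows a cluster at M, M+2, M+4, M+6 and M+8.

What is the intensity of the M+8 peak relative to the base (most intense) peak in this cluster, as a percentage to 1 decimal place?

(0.4781 + 0.5219)^4 gives M 0.0522, M+2 0.2281, M+4 0.3736, M+6 0.2719, M+8 0.0742; the largest is M+4.
P(M+4) = C(4,2) × 0.4781^2 × 0.5219^2 = 6 × 0.22857961 × 0.27237961 = 0.373563 (base)
P(M+8) = C(4,4) × 0.4781^0 × 0.5219^4 = 1 × 1.0000 × 0.07419065 = 0.074191
Relative intensity = 0.074191 / 0.373563 × 100 = 19.9

19.9%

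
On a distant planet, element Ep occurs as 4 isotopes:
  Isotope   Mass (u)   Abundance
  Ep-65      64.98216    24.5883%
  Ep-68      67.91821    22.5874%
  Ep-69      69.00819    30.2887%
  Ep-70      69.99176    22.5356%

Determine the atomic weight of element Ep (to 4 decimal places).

Weight each isotope mass by its fractional abundance: 0.245883 × 64.98216 + 0.225874 × 67.91821 + 0.302887 × 69.00819 + 0.225356 × 69.99176
= 15.978008 + 15.340958 + 20.901684 + 15.773063 = 67.993713 u

67.9937 u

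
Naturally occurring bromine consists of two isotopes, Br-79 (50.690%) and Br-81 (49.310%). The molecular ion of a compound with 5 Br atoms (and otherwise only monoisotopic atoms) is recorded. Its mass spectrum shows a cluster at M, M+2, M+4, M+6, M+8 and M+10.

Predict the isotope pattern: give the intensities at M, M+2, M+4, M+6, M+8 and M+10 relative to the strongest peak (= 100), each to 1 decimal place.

Each Br atom is independently Br-79 (p = 0.50690) or Br-81 (q = 0.49310); the cluster is the binomial expansion (p + q)^5.
P(M) = 0.50690^5 = 0.033467
P(M+2) = 5 × 0.50690^4 × 0.49310^1 = 0.162777
P(M+4) = 10 × 0.50690^3 × 0.49310^2 = 0.316692
P(M+6) = 10 × 0.50690^2 × 0.49310^3 = 0.308070
P(M+8) = 5 × 0.50690^1 × 0.49310^4 = 0.149842
P(M+10) = 0.49310^5 = 0.029152
The M+4 peak is largest (0.316692); scaling to 100 gives 10.6 : 51.4 : 100.0 : 97.3 : 47.3 : 9.2.

10.6 : 51.4 : 100.0 : 97.3 : 47.3 : 9.2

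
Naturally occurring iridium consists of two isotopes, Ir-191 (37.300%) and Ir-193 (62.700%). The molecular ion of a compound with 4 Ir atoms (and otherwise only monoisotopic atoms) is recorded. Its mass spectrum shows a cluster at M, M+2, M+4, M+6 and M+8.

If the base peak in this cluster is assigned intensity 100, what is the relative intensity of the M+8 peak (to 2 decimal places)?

42.02

(0.37300 + 0.62700)^4 gives M 0.0194, M+2 0.1302, M+4 0.3282, M+6 0.3678, M+8 0.1546; the largest is M+6.
P(M+6) = C(4,3) × 0.37300^1 × 0.62700^3 = 4 × 0.3730 × 0.24649188 = 0.367766 (base)
P(M+8) = C(4,4) × 0.37300^0 × 0.62700^4 = 1 × 1.0000 × 0.15455041 = 0.154550
Relative intensity = 0.154550 / 0.367766 × 100 = 42.02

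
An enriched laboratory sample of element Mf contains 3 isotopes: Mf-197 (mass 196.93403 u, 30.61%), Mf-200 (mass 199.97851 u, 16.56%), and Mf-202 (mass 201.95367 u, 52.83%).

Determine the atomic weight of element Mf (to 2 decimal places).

200.09 u

Weight each isotope mass by its fractional abundance: 0.3061 × 196.93403 + 0.1656 × 199.97851 + 0.5283 × 201.95367
= 60.281507 + 33.116441 + 106.692124 = 200.090072 u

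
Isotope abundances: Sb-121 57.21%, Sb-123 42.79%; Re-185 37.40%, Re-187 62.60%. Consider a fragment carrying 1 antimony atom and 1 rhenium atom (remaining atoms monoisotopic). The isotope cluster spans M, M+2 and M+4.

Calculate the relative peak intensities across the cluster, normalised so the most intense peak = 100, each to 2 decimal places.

Antimony pattern (n=1): 0.5721 : 0.4279
Rhenium pattern (n=1): 0.3740 : 0.6260
Convolve the two distributions (both contribute in 2-u steps):
  M: 0.5721×0.3740 = 0.213965
  M+2: 0.5721×0.6260 + 0.4279×0.3740 = 0.518169
  M+4: 0.4279×0.6260 = 0.267865
Scale to base peak (0.518169) = 100: 41.29 : 100.00 : 51.69

41.29 : 100.00 : 51.69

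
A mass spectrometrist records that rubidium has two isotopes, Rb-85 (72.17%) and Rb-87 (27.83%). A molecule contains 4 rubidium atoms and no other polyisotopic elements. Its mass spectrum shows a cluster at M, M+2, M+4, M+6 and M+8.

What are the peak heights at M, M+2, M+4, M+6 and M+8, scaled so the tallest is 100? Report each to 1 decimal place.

64.8 : 100.0 : 57.8 : 14.9 : 1.4

Expanding (0.7217 + 0.2783)^4:
P(M) = 0.7217^4 = 0.271286
P(M+2) = 4 × 0.7217^3 × 0.2783^1 = 0.418450
P(M+4) = 6 × 0.7217^2 × 0.2783^2 = 0.242042
P(M+6) = 4 × 0.7217^1 × 0.2783^3 = 0.062224
P(M+8) = 0.2783^4 = 0.005999
The M+2 peak is largest (0.418450); scaling to 100 gives 64.8 : 100.0 : 57.8 : 14.9 : 1.4.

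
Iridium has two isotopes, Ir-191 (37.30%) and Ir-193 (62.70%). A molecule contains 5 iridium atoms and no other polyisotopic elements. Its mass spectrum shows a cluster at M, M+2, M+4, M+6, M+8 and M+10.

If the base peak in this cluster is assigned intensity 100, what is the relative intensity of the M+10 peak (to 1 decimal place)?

28.3

Term probabilities: M 0.0072, M+2 0.0607, M+4 0.2040, M+6 0.3429, M+8 0.2882, M+10 0.0969. Base peak = M+6.
P(M+6) = C(5,3) × 0.3730^2 × 0.6270^3 = 10 × 0.139129 × 0.24649188 = 0.342942 (base)
P(M+10) = C(5,5) × 0.3730^0 × 0.6270^5 = 1 × 1.0000 × 0.09690311 = 0.096903
Relative intensity = 0.096903 / 0.342942 × 100 = 28.3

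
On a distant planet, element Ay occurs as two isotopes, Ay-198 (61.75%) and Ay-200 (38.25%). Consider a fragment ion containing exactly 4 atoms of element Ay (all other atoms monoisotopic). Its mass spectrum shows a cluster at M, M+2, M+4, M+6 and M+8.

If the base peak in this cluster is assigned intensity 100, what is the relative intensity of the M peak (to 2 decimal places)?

(0.6175 + 0.3825)^4 gives M 0.1454, M+2 0.3602, M+4 0.3347, M+6 0.1382, M+8 0.0214; the largest is M+2.
P(M+2) = C(4,1) × 0.6175^3 × 0.3825^1 = 4 × 0.23545661 × 0.3825 = 0.360249 (base)
P(M) = C(4,0) × 0.6175^4 × 0.3825^0 = 1 × 0.14539446 × 1.0000 = 0.145394
Relative intensity = 0.145394 / 0.360249 × 100 = 40.36

40.36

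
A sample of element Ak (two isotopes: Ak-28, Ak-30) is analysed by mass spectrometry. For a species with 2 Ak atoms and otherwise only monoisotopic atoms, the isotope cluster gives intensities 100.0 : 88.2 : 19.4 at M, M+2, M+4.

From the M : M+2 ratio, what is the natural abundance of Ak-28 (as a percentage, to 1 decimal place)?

69.4%

Let p = fractional abundance of Ak-28. I(M+2)/I(M) = [C(2,1)·p^1·(1−p)] / p^2 = 2·(1−p)/p = 88.2/100.0 = 0.8820
(1−p)/p = 0.8820/2 = 0.4410  ⇒  p = 1/(1 + 0.4410) = 0.6940
Ak-28: 69.4%, Ak-30: 30.6%.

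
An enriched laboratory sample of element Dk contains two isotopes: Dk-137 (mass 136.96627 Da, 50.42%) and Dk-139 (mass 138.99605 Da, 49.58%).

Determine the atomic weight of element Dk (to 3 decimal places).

137.973 Da

The abundance-weighted mean is 0.5042 × 136.96627 + 0.4958 × 138.99605
= 69.058393 + 68.914242 = 137.972635 Da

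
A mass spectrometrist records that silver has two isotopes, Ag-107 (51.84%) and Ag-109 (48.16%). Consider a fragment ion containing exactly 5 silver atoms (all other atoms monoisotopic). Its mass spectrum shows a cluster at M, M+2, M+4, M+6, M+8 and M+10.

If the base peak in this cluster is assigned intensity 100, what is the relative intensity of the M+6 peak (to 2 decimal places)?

(0.5184 + 0.4816)^5 gives M 0.0374, M+2 0.1739, M+4 0.3231, M+6 0.3002, M+8 0.1394, M+10 0.0259; the largest is M+4.
P(M+4) = C(5,2) × 0.5184^3 × 0.4816^2 = 10 × 0.13931407 × 0.23193856 = 0.323123 (base)
P(M+6) = C(5,3) × 0.5184^2 × 0.4816^3 = 10 × 0.26873856 × 0.11170161 = 0.300185
Relative intensity = 0.300185 / 0.323123 × 100 = 92.90

92.90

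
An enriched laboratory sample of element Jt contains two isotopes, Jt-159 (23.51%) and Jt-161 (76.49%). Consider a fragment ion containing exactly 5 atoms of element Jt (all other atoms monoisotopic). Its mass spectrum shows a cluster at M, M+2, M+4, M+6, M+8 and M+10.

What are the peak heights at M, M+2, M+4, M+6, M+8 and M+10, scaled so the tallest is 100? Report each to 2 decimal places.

Each Jt atom is independently Jt-159 (p = 0.2351) or Jt-161 (q = 0.7649); the cluster is the binomial expansion (p + q)^5.
P(M) = 0.2351^5 = 0.000718
P(M+2) = 5 × 0.2351^4 × 0.7649^1 = 0.011684
P(M+4) = 10 × 0.2351^3 × 0.7649^2 = 0.076027
P(M+6) = 10 × 0.2351^2 × 0.7649^3 = 0.247354
P(M+8) = 5 × 0.2351^1 × 0.7649^4 = 0.402385
P(M+10) = 0.7649^5 = 0.261832
The M+8 peak is largest (0.402385); scaling to 100 gives 0.18 : 2.90 : 18.89 : 61.47 : 100.00 : 65.07.

0.18 : 2.90 : 18.89 : 61.47 : 100.00 : 65.07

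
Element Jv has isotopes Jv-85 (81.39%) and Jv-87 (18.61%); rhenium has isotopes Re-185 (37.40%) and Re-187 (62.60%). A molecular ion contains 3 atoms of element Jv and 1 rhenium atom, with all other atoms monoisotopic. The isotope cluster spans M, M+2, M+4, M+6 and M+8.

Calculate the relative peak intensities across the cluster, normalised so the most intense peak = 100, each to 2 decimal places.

Element Jv pattern (n=3): 0.53915439 : 0.36983646 : 0.08456391 : 0.00644524
Rhenium pattern (n=1): 0.3740 : 0.6260
Convolve the two distributions (both contribute in 2-u steps):
  M: 0.53915439×0.3740 = 0.201644
  M+2: 0.53915439×0.6260 + 0.36983646×0.3740 = 0.475829
  M+4: 0.36983646×0.6260 + 0.08456391×0.3740 = 0.263145
  M+6: 0.08456391×0.6260 + 0.00644524×0.3740 = 0.055348
  M+8: 0.00644524×0.6260 = 0.004035
Scale to base peak (0.475829) = 100: 42.38 : 100.00 : 55.30 : 11.63 : 0.85

42.38 : 100.00 : 55.30 : 11.63 : 0.85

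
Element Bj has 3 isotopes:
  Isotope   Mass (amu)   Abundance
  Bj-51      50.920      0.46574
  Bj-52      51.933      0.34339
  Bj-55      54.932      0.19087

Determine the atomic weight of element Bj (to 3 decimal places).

52.034 amu

Weight each isotope mass by its fractional abundance: 0.46574 × 50.920 + 0.34339 × 51.933 + 0.19087 × 54.932
= 23.7155 + 17.8333 + 10.4849 = 52.0337 amu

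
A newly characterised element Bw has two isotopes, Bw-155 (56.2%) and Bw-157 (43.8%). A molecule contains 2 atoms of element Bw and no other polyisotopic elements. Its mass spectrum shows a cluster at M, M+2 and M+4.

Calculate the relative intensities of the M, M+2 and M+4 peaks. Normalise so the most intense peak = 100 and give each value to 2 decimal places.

64.16 : 100.00 : 38.97

The 2 Bw atoms are independent, so intensities follow the terms of (0.562 + 0.438)^2.
P(M) = 0.562^2 = 0.315844
P(M+2) = 2 × 0.562^1 × 0.438^1 = 0.492312
P(M+4) = 0.438^2 = 0.191844
The M+2 peak is largest (0.492312); scaling to 100 gives 64.16 : 100.00 : 38.97.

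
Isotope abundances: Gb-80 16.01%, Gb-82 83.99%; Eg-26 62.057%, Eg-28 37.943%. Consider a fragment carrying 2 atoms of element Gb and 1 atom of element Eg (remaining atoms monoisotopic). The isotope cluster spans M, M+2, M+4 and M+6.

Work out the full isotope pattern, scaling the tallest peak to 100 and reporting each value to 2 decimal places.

2.95 : 32.72 : 100.00 : 49.58

Element Gb pattern (n=2): 0.02563201 : 0.26893598 : 0.70543201
Element Eg pattern (n=1): 0.62057 : 0.37943
Convolve the two distributions (both contribute in 2-u steps):
  M: 0.02563201×0.62057 = 0.015906
  M+2: 0.02563201×0.37943 + 0.26893598×0.62057 = 0.176619
  M+4: 0.26893598×0.37943 + 0.70543201×0.62057 = 0.539812
  M+6: 0.70543201×0.37943 = 0.267662
Scale to base peak (0.539812) = 100: 2.95 : 32.72 : 100.00 : 49.58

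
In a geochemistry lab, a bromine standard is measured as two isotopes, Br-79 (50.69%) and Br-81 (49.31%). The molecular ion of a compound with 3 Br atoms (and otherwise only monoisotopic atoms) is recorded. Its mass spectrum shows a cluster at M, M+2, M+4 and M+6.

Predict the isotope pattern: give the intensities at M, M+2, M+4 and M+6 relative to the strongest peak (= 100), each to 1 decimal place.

34.3 : 100.0 : 97.3 : 31.5

Expanding (0.5069 + 0.4931)^3:
P(M) = 0.5069^3 = 0.130247
P(M+2) = 3 × 0.5069^2 × 0.4931^1 = 0.380103
P(M+4) = 3 × 0.5069^1 × 0.4931^2 = 0.369755
P(M+6) = 0.4931^3 = 0.119896
The M+2 peak is largest (0.380103); scaling to 100 gives 34.3 : 100.0 : 97.3 : 31.5.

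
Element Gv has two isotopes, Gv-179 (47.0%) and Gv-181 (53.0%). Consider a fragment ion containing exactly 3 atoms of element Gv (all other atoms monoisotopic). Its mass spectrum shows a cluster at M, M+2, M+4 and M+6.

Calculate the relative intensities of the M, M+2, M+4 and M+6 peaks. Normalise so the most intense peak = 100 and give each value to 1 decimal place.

Expanding (0.470 + 0.530)^3:
P(M) = 0.470^3 = 0.103823
P(M+2) = 3 × 0.470^2 × 0.530^1 = 0.351231
P(M+4) = 3 × 0.470^1 × 0.530^2 = 0.396069
P(M+6) = 0.530^3 = 0.148877
The M+4 peak is largest (0.396069); scaling to 100 gives 26.2 : 88.7 : 100.0 : 37.6.

26.2 : 88.7 : 100.0 : 37.6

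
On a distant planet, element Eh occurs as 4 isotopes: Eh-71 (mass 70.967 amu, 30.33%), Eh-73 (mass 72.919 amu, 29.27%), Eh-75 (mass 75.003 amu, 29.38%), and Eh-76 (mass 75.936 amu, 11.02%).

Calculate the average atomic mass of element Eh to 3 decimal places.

73.272 amu

Ar = Σ fᵢ·mᵢ = 0.3033 × 70.967 + 0.2927 × 72.919 + 0.2938 × 75.003 + 0.1102 × 75.936
= 21.5243 + 21.3434 + 22.0359 + 8.3681 = 73.2717 amu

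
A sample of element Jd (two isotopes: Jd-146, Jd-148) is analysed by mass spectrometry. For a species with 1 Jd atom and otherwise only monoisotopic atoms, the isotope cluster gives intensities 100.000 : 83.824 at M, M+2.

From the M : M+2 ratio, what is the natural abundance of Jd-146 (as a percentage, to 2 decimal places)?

54.40%

Let p = fractional abundance of Jd-146. I(M+2)/I(M) = [C(1,1)·p^0·(1−p)] / p^1 = 1·(1−p)/p = 83.824/100.000 = 0.8382
(1−p)/p = 0.8382/1 = 0.8382  ⇒  p = 1/(1 + 0.8382) = 0.5440
Jd-146: 54.40%, Jd-148: 45.60%.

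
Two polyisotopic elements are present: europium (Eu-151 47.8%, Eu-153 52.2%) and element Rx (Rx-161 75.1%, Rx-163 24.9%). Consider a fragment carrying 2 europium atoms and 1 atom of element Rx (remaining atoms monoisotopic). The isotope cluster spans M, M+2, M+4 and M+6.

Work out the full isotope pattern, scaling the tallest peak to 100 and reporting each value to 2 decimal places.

39.75 : 100.00 : 76.19 : 15.72

Europium pattern (n=2): 0.228484 : 0.499032 : 0.272484
Element Rx pattern (n=1): 0.7510 : 0.2490
Convolve the two distributions (both contribute in 2-u steps):
  M: 0.228484×0.7510 = 0.171591
  M+2: 0.228484×0.2490 + 0.499032×0.7510 = 0.431666
  M+4: 0.499032×0.2490 + 0.272484×0.7510 = 0.328894
  M+6: 0.272484×0.2490 = 0.067849
Scale to base peak (0.431666) = 100: 39.75 : 100.00 : 76.19 : 15.72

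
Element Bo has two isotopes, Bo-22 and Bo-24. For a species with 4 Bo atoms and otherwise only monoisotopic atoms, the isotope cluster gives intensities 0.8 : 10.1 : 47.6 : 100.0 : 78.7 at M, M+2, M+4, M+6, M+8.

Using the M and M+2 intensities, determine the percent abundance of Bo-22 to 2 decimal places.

If p is the fraction of Bo that is Bo-22, then I(M+2)/I(M) = [C(4,1)·p^3·(1−p)] / p^4 = 4·(1−p)/p = 10.1/0.8 = 12.6250
(1−p)/p = 12.6250/4 = 3.1562  ⇒  p = 1/(1 + 3.1562) = 0.2406
Bo-22: 24.06%, Bo-24: 75.94%.

24.06%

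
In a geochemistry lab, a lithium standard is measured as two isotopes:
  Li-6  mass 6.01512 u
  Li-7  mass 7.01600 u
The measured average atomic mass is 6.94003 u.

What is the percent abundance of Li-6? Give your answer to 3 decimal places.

Writing the weighted mean with unknown fraction x of Li-6:
6.01512·x + 7.01600·(1 − x) = 6.94003
(6.01512 − 7.01600)·x = 6.94003 − 7.01600
x = -0.07597 / -1.00088 = 0.07590 → 7.590% Li-6, 92.410% Li-7.

7.590%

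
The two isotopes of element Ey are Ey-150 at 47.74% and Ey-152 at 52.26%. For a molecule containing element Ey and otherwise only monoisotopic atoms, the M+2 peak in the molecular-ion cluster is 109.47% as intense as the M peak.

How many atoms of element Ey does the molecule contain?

1

With n Ey atoms, P(M+2)/P(M) = C(n,1)·p^(n−1)q / p^n = n·q/p = n · 0.5226/0.4774.
n = 1.0947 × 0.4774/0.5226 = 1.00 ≈ 1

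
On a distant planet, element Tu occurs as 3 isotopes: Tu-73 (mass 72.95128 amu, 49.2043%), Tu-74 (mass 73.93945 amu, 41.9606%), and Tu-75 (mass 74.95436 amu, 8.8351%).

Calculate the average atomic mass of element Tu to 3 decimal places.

73.543 amu

Average mass = Σ (abundance × isotope mass) = 0.492043 × 72.95128 + 0.419606 × 73.93945 + 0.088351 × 74.95436
= 35.895167 + 31.025437 + 6.622293 = 73.542897 amu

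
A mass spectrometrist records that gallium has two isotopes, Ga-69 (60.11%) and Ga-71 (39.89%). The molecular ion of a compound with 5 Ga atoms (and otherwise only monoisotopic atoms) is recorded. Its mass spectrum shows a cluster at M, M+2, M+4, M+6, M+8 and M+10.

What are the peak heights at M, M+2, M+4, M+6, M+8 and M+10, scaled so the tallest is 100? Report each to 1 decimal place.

Expanding (0.6011 + 0.3989)^5:
P(M) = 0.6011^5 = 0.078475
P(M+2) = 5 × 0.6011^4 × 0.3989^1 = 0.260388
P(M+4) = 10 × 0.6011^3 × 0.3989^2 = 0.345596
P(M+6) = 10 × 0.6011^2 × 0.3989^3 = 0.229343
P(M+8) = 5 × 0.6011^1 × 0.3989^4 = 0.076098
P(M+10) = 0.3989^5 = 0.010100
The M+4 peak is largest (0.345596); scaling to 100 gives 22.7 : 75.3 : 100.0 : 66.4 : 22.0 : 2.9.

22.7 : 75.3 : 100.0 : 66.4 : 22.0 : 2.9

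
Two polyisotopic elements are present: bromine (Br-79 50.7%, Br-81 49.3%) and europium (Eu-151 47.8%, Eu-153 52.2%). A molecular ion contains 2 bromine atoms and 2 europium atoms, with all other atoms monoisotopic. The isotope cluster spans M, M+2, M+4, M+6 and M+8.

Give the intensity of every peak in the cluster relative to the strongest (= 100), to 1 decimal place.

Bromine pattern (n=2): 0.257049 : 0.499902 : 0.243049
Europium pattern (n=2): 0.228484 : 0.499032 : 0.272484
Convolve the two distributions (both contribute in 2-u steps):
  M: 0.257049×0.228484 = 0.058732
  M+2: 0.257049×0.499032 + 0.499902×0.228484 = 0.242495
  M+4: 0.257049×0.272484 + 0.499902×0.499032 + 0.243049×0.228484 = 0.375042
  M+6: 0.499902×0.272484 + 0.243049×0.499032 = 0.257505
  M+8: 0.243049×0.272484 = 0.066227
Scale to base peak (0.375042) = 100: 15.7 : 64.7 : 100.0 : 68.7 : 17.7

15.7 : 64.7 : 100.0 : 68.7 : 17.7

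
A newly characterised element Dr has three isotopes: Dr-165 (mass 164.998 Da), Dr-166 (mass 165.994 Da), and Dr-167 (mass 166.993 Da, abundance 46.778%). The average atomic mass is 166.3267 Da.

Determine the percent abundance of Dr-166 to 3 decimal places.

Let x and y be the fractions of Dr-165 and Dr-166. Then x + y = 1 − 0.46778 = 0.53222 and 164.998x + 165.994y = 166.3267 − 0.46778×166.993 = 88.21071446.
Substituting: 164.998x + 165.994(0.53222 − x) = 88.21071446
(164.998 − 165.994)x = -0.13461222  ⇒  x = 0.13515, y = 0.39707
Dr-165: 13.515%, Dr-166: 39.707%.

39.707%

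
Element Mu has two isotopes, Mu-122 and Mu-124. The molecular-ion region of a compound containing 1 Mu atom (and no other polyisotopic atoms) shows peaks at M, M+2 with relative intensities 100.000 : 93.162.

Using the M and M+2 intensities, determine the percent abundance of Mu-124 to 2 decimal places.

Write p for the Mu-122 fraction. I(M+2)/I(M) = [C(1,1)·p^0·(1−p)] / p^1 = 1·(1−p)/p = 93.162/100.000 = 0.9316
(1−p)/p = 0.9316/1 = 0.9316  ⇒  p = 1/(1 + 0.9316) = 0.5177
Mu-122: 51.77%, Mu-124: 48.23%.

48.23%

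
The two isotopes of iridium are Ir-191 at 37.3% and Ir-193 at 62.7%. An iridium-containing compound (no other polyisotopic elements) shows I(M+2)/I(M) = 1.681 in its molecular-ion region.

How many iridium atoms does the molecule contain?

1

For n independent Ir atoms, I(M+2)/I(M) = n · (abundance Ir-193) / (abundance Ir-191) = n · 0.627/0.373.
n = 1.681 × 0.373/0.627 = 1.00 ≈ 1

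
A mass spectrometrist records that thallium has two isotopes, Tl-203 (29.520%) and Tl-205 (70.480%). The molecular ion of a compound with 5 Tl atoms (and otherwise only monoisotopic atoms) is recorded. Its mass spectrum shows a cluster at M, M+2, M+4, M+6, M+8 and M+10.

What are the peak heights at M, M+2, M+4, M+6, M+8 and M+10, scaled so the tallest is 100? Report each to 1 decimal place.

The 5 Tl atoms are independent, so intensities follow the terms of (0.29520 + 0.70480)^5.
P(M) = 0.29520^5 = 0.002242
P(M+2) = 5 × 0.29520^4 × 0.70480^1 = 0.026761
P(M+4) = 10 × 0.29520^3 × 0.70480^2 = 0.127785
P(M+6) = 10 × 0.29520^2 × 0.70480^3 = 0.305092
P(M+8) = 5 × 0.29520^1 × 0.70480^4 = 0.364208
P(M+10) = 0.70480^5 = 0.173912
The M+8 peak is largest (0.364208); scaling to 100 gives 0.6 : 7.3 : 35.1 : 83.8 : 100.0 : 47.8.

0.6 : 7.3 : 35.1 : 83.8 : 100.0 : 47.8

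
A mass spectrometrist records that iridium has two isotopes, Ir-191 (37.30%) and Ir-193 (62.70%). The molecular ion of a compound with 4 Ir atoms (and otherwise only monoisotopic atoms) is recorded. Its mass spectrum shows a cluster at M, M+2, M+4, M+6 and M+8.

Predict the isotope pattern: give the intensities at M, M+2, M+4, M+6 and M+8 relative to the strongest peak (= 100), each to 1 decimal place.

5.3 : 35.4 : 89.2 : 100.0 : 42.0

The 4 Ir atoms are independent, so intensities follow the terms of (0.3730 + 0.6270)^4.
P(M) = 0.3730^4 = 0.019357
P(M+2) = 4 × 0.3730^3 × 0.6270^1 = 0.130153
P(M+4) = 6 × 0.3730^2 × 0.6270^2 = 0.328174
P(M+6) = 4 × 0.3730^1 × 0.6270^3 = 0.367766
P(M+8) = 0.6270^4 = 0.154550
The M+6 peak is largest (0.367766); scaling to 100 gives 5.3 : 35.4 : 89.2 : 100.0 : 42.0.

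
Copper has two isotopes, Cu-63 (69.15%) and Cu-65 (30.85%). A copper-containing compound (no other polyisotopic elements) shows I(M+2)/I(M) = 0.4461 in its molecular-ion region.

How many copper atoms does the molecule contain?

With n Cu atoms, P(M+2)/P(M) = C(n,1)·p^(n−1)q / p^n = n·q/p = n · 0.3085/0.6915.
n = 0.4461 × 0.6915/0.3085 = 1.00 ≈ 1

1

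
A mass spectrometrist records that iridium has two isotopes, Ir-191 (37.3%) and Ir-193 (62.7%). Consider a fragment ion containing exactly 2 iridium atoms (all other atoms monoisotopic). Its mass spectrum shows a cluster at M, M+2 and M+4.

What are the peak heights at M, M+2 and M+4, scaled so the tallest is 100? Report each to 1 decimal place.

Each Ir atom is independently Ir-191 (p = 0.373) or Ir-193 (q = 0.627); the cluster is the binomial expansion (p + q)^2.
P(M) = 0.373^2 = 0.139129
P(M+2) = 2 × 0.373^1 × 0.627^1 = 0.467742
P(M+4) = 0.627^2 = 0.393129
The M+2 peak is largest (0.467742); scaling to 100 gives 29.7 : 100.0 : 84.0.

29.7 : 100.0 : 84.0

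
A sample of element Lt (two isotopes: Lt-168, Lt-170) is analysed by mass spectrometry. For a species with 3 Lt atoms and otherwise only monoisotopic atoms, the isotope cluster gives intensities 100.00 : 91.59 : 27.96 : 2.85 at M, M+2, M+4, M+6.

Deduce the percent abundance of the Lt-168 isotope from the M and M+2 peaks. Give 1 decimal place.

Write p for the Lt-168 fraction. I(M+2)/I(M) = [C(3,1)·p^2·(1−p)] / p^3 = 3·(1−p)/p = 91.59/100.00 = 0.9159
(1−p)/p = 0.9159/3 = 0.3053  ⇒  p = 1/(1 + 0.3053) = 0.7661
Lt-168: 76.6%, Lt-170: 23.4%.

76.6%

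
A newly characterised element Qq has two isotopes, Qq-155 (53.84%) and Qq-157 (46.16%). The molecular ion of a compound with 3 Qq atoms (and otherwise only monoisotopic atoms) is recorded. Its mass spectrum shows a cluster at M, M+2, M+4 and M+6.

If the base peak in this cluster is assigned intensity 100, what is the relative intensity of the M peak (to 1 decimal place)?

Binomial terms of (0.5384 + 0.4616)^3: M 0.1561, M+2 0.4014, M+4 0.3442, M+6 0.0984 → M+2 is the base peak.
P(M+2) = C(3,1) × 0.5384^2 × 0.4616^1 = 3 × 0.28987456 × 0.4616 = 0.401418 (base)
P(M) = C(3,0) × 0.5384^3 × 0.4616^0 = 1 × 0.15606846 × 1.0000 = 0.156068
Relative intensity = 0.156068 / 0.401418 × 100 = 38.9

38.9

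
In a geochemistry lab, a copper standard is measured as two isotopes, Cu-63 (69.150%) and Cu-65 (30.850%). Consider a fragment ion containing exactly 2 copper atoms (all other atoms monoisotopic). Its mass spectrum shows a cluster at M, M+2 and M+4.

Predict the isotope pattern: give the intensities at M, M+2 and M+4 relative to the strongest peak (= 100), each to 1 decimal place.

100.0 : 89.2 : 19.9

The 2 Cu atoms are independent, so intensities follow the terms of (0.69150 + 0.30850)^2.
P(M) = 0.69150^2 = 0.478172
P(M+2) = 2 × 0.69150^1 × 0.30850^1 = 0.426656
P(M+4) = 0.30850^2 = 0.095172
The M peak is largest (0.478172); scaling to 100 gives 100.0 : 89.2 : 19.9.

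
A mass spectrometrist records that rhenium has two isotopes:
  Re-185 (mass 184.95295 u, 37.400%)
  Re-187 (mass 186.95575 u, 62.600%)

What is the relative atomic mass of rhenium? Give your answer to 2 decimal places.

186.21 u

Average mass = Σ (abundance × isotope mass) = 0.37400 × 184.95295 + 0.62600 × 186.95575
= 69.172403 + 117.034300 = 186.206703 u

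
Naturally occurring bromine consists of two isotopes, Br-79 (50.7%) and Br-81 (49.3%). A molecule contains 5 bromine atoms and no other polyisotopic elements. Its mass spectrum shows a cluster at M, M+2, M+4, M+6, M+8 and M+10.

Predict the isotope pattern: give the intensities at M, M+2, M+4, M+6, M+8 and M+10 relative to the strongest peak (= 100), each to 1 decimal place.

10.6 : 51.4 : 100.0 : 97.2 : 47.3 : 9.2

Each Br atom is independently Br-79 (p = 0.507) or Br-81 (q = 0.493); the cluster is the binomial expansion (p + q)^5.
P(M) = 0.507^5 = 0.033500
P(M+2) = 5 × 0.507^4 × 0.493^1 = 0.162873
P(M+4) = 10 × 0.507^3 × 0.493^2 = 0.316751
P(M+6) = 10 × 0.507^2 × 0.493^3 = 0.308004
P(M+8) = 5 × 0.507^1 × 0.493^4 = 0.149750
P(M+10) = 0.493^5 = 0.029123
The M+4 peak is largest (0.316751); scaling to 100 gives 10.6 : 51.4 : 100.0 : 97.2 : 47.3 : 9.2.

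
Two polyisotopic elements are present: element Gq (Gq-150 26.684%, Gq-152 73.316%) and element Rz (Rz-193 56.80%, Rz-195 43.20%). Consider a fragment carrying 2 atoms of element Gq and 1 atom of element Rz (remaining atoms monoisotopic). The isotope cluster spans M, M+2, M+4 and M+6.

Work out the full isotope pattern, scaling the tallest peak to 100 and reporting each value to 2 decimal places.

8.53 : 53.34 : 100.00 : 48.95

Element Gq pattern (n=2): 0.07120359 : 0.39127283 : 0.53752359
Element Rz pattern (n=1): 0.5680 : 0.4320
Convolve the two distributions (both contribute in 2-u steps):
  M: 0.07120359×0.5680 = 0.040444
  M+2: 0.07120359×0.4320 + 0.39127283×0.5680 = 0.253003
  M+4: 0.39127283×0.4320 + 0.53752359×0.5680 = 0.474343
  M+6: 0.53752359×0.4320 = 0.232210
Scale to base peak (0.474343) = 100: 8.53 : 53.34 : 100.00 : 48.95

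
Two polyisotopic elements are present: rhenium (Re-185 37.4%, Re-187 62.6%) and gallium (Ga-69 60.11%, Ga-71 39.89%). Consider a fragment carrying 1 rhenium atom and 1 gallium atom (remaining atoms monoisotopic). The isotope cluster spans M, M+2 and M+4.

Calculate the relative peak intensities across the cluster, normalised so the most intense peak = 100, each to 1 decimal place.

42.8 : 100.0 : 47.5

Rhenium pattern (n=1): 0.3740 : 0.6260
Gallium pattern (n=1): 0.6011 : 0.3989
Convolve the two distributions (both contribute in 2-u steps):
  M: 0.3740×0.6011 = 0.224811
  M+2: 0.3740×0.3989 + 0.6260×0.6011 = 0.525477
  M+4: 0.6260×0.3989 = 0.249711
Scale to base peak (0.525477) = 100: 42.8 : 100.0 : 47.5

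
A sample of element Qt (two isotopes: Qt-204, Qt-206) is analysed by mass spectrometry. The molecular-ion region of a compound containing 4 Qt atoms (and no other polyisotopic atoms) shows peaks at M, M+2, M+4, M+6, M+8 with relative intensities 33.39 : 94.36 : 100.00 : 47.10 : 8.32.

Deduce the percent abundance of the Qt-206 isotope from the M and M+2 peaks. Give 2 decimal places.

If p is the fraction of Qt that is Qt-204, then I(M+2)/I(M) = [C(4,1)·p^3·(1−p)] / p^4 = 4·(1−p)/p = 94.36/33.39 = 2.8260
(1−p)/p = 2.8260/4 = 0.7065  ⇒  p = 1/(1 + 0.7065) = 0.5860
Qt-204: 58.60%, Qt-206: 41.40%.

41.40%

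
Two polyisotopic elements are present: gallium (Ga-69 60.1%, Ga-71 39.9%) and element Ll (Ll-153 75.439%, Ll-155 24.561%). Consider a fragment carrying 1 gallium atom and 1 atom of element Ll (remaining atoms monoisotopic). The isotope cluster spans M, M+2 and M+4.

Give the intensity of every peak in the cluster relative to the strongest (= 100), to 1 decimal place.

Gallium pattern (n=1): 0.6010 : 0.3990
Element Ll pattern (n=1): 0.75439 : 0.24561
Convolve the two distributions (both contribute in 2-u steps):
  M: 0.6010×0.75439 = 0.453388
  M+2: 0.6010×0.24561 + 0.3990×0.75439 = 0.448613
  M+4: 0.3990×0.24561 = 0.097998
Scale to base peak (0.453388) = 100: 100.0 : 98.9 : 21.6

100.0 : 98.9 : 21.6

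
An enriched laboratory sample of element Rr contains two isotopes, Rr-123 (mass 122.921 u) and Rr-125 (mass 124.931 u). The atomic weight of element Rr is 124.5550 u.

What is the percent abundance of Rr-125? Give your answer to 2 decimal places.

81.29%

Writing the weighted mean with unknown fraction x of Rr-123:
122.921·x + 124.931·(1 − x) = 124.5550
(122.921 − 124.931)·x = 124.5550 − 124.931
x = -0.3760 / -2.010 = 0.18706 → 18.71% Rr-123, 81.29% Rr-125.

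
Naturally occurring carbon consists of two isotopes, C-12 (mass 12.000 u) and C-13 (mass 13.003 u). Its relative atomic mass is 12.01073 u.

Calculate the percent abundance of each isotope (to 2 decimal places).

C-12: 98.93%, C-13: 1.07%

With x = fraction of C-12 (so C-13 is 1 − x):
12.000·x + 13.003·(1 − x) = 12.01073
(12.000 − 13.003)·x = 12.01073 − 13.003
x = -0.99227 / -1.003 = 0.98930 → 98.93% C-12, 1.07% C-13.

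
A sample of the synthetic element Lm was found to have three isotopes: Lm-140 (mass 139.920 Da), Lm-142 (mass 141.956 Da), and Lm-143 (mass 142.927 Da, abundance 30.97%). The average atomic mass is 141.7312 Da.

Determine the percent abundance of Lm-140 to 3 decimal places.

Let x and y be the fractions of Lm-140 and Lm-142. Then x + y = 1 − 0.3097 = 0.6903 and 139.920x + 141.956y = 141.7312 − 0.3097×142.927 = 97.4667081.
Substituting: 139.920x + 141.956(0.6903 − x) = 97.4667081
(139.920 − 141.956)x = -0.5255187  ⇒  x = 0.25811, y = 0.43219
Lm-140: 25.811%, Lm-142: 43.219%.

25.811%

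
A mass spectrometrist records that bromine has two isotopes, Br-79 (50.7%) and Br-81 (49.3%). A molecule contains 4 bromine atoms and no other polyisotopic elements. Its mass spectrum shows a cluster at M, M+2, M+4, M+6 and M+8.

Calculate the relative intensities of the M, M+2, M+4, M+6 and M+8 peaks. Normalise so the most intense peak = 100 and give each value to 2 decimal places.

Each Br atom is independently Br-79 (p = 0.507) or Br-81 (q = 0.493); the cluster is the binomial expansion (p + q)^4.
P(M) = 0.507^4 = 0.066074
P(M+2) = 4 × 0.507^3 × 0.493^1 = 0.256999
P(M+4) = 6 × 0.507^2 × 0.493^2 = 0.374853
P(M+6) = 4 × 0.507^1 × 0.493^3 = 0.243001
P(M+8) = 0.493^4 = 0.059073
The M+4 peak is largest (0.374853); scaling to 100 gives 17.63 : 68.56 : 100.00 : 64.83 : 15.76.

17.63 : 68.56 : 100.00 : 64.83 : 15.76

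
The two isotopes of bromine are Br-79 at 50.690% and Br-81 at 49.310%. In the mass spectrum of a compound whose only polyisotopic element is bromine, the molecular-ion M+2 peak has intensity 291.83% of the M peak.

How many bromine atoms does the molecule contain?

For n independent Br atoms, I(M+2)/I(M) = n · (abundance Br-81) / (abundance Br-79) = n · 0.49310/0.50690.
n = 2.9183 × 0.50690/0.49310 = 3.00 ≈ 3

3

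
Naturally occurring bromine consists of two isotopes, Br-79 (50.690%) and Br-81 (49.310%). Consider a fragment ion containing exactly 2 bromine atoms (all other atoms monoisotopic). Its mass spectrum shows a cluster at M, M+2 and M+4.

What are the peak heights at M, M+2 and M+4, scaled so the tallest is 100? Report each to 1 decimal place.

51.4 : 100.0 : 48.6

The 2 Br atoms are independent, so intensities follow the terms of (0.50690 + 0.49310)^2.
P(M) = 0.50690^2 = 0.256948
P(M+2) = 2 × 0.50690^1 × 0.49310^1 = 0.499905
P(M+4) = 0.49310^2 = 0.243148
The M+2 peak is largest (0.499905); scaling to 100 gives 51.4 : 100.0 : 48.6.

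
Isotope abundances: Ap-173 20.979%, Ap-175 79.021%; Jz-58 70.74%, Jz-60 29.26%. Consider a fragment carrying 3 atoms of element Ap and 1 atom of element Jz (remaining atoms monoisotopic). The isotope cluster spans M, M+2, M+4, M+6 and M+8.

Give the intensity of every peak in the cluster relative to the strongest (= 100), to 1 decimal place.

1.4 : 16.5 : 66.5 : 100.0 : 31.1

Element Ap pattern (n=3): 0.00923324 : 0.1043358 : 0.39299867 : 0.49343229
Element Jz pattern (n=1): 0.7074 : 0.2926
Convolve the two distributions (both contribute in 2-u steps):
  M: 0.00923324×0.7074 = 0.006532
  M+2: 0.00923324×0.2926 + 0.1043358×0.7074 = 0.076509
  M+4: 0.1043358×0.2926 + 0.39299867×0.7074 = 0.308536
  M+6: 0.39299867×0.2926 + 0.49343229×0.7074 = 0.464045
  M+8: 0.49343229×0.2926 = 0.144378
Scale to base peak (0.464045) = 100: 1.4 : 16.5 : 66.5 : 100.0 : 31.1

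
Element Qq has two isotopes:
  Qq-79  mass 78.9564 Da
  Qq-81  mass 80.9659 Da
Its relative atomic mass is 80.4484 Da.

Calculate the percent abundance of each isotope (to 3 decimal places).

Let x be the fractional abundance of Qq-79; then Qq-81 has abundance 1 − x.
78.9564·x + 80.9659·(1 − x) = 80.4484
(78.9564 − 80.9659)·x = 80.4484 − 80.9659
x = -0.5175 / -2.0095 = 0.25753 → 25.753% Qq-79, 74.247% Qq-81.

Qq-79: 25.753%, Qq-81: 74.247%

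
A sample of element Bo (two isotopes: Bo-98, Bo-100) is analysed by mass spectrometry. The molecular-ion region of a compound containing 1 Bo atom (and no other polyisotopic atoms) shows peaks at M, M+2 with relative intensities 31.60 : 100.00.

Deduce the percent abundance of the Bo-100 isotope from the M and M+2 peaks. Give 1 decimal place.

Let p = fractional abundance of Bo-98. I(M+2)/I(M) = [C(1,1)·p^0·(1−p)] / p^1 = 1·(1−p)/p = 100.00/31.60 = 3.1646
(1−p)/p = 3.1646/1 = 3.1646  ⇒  p = 1/(1 + 3.1646) = 0.2401
Bo-98: 24.0%, Bo-100: 76.0%.

76.0%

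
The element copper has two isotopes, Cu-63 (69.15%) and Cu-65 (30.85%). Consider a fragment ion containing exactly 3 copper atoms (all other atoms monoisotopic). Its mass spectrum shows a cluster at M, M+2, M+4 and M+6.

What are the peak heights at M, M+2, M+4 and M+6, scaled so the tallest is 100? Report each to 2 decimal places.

Expanding (0.6915 + 0.3085)^3:
P(M) = 0.6915^3 = 0.330656
P(M+2) = 3 × 0.6915^2 × 0.3085^1 = 0.442548
P(M+4) = 3 × 0.6915^1 × 0.3085^2 = 0.197435
P(M+6) = 0.3085^3 = 0.029361
The M+2 peak is largest (0.442548); scaling to 100 gives 74.72 : 100.00 : 44.61 : 6.63.

74.72 : 100.00 : 44.61 : 6.63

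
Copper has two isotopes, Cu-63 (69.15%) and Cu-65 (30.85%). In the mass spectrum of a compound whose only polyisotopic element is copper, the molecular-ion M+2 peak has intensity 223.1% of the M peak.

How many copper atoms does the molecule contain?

For n independent Cu atoms, I(M+2)/I(M) = n · (abundance Cu-65) / (abundance Cu-63) = n · 0.3085/0.6915.
n = 2.231 × 0.6915/0.3085 = 5.00 ≈ 5

5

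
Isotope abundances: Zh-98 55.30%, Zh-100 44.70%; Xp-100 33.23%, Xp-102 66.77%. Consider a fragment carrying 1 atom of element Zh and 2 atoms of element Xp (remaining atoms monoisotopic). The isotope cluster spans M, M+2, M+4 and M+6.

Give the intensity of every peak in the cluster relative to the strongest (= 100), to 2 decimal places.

Element Zh pattern (n=1): 0.5530 : 0.4470
Element Xp pattern (n=2): 0.11042329 : 0.44375342 : 0.44582329
Convolve the two distributions (both contribute in 2-u steps):
  M: 0.5530×0.11042329 = 0.061064
  M+2: 0.5530×0.44375342 + 0.4470×0.11042329 = 0.294755
  M+4: 0.5530×0.44582329 + 0.4470×0.44375342 = 0.444898
  M+6: 0.4470×0.44582329 = 0.199283
Scale to base peak (0.444898) = 100: 13.73 : 66.25 : 100.00 : 44.79

13.73 : 66.25 : 100.00 : 44.79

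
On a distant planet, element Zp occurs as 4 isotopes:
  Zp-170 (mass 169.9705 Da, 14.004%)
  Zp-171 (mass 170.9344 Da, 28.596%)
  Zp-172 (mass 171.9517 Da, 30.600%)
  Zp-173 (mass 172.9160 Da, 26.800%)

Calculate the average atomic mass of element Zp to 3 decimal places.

171.642 Da

Average mass = Σ (abundance × isotope mass) = 0.14004 × 169.9705 + 0.28596 × 170.9344 + 0.30600 × 171.9517 + 0.26800 × 172.9160
= 23.80267 + 48.88040 + 52.61722 + 46.34149 = 171.64178 Da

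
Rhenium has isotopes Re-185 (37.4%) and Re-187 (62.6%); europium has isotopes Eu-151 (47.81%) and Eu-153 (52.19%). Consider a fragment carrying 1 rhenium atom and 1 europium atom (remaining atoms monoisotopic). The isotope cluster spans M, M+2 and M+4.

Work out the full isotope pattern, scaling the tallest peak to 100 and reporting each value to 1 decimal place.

36.2 : 100.0 : 66.1

Rhenium pattern (n=1): 0.3740 : 0.6260
Europium pattern (n=1): 0.4781 : 0.5219
Convolve the two distributions (both contribute in 2-u steps):
  M: 0.3740×0.4781 = 0.178809
  M+2: 0.3740×0.5219 + 0.6260×0.4781 = 0.494481
  M+4: 0.6260×0.5219 = 0.326709
Scale to base peak (0.494481) = 100: 36.2 : 100.0 : 66.1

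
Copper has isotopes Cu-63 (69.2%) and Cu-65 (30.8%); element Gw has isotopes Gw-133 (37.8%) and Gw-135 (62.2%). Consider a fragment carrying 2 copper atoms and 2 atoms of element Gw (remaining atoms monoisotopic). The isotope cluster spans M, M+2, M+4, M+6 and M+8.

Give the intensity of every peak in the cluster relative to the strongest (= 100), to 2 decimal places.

Copper pattern (n=2): 0.478864 : 0.426272 : 0.094864
Element Gw pattern (n=2): 0.142884 : 0.470232 : 0.386884
Convolve the two distributions (both contribute in 2-u steps):
  M: 0.478864×0.142884 = 0.068422
  M+2: 0.478864×0.470232 + 0.426272×0.142884 = 0.286085
  M+4: 0.478864×0.386884 + 0.426272×0.470232 + 0.094864×0.142884 = 0.399266
  M+6: 0.426272×0.386884 + 0.094864×0.470232 = 0.209526
  M+8: 0.094864×0.386884 = 0.036701
Scale to base peak (0.399266) = 100: 17.14 : 71.65 : 100.00 : 52.48 : 9.19

17.14 : 71.65 : 100.00 : 52.48 : 9.19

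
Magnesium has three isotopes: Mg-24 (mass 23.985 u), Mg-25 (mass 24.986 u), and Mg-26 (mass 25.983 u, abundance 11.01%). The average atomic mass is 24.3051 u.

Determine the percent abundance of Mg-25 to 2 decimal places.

Let x and y be the fractions of Mg-24 and Mg-25. Then x + y = 1 − 0.1101 = 0.8899 and 23.985x + 24.986y = 24.3051 − 0.1101×25.983 = 21.4443717.
Substituting: 23.985x + 24.986(0.8899 − x) = 21.4443717
(23.985 − 24.986)x = -0.7906697  ⇒  x = 0.78988, y = 0.10002
Mg-24: 78.99%, Mg-25: 10.00%.

10.00%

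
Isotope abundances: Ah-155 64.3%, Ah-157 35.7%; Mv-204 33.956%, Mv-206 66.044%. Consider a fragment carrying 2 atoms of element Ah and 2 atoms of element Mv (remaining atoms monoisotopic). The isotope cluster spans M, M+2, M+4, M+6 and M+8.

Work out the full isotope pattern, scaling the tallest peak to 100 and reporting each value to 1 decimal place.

Element Ah pattern (n=2): 0.413449 : 0.459102 : 0.127449
Element Mv pattern (n=2): 0.11530099 : 0.44851801 : 0.43618099
Convolve the two distributions (both contribute in 2-u steps):
  M: 0.413449×0.11530099 = 0.047671
  M+2: 0.413449×0.44851801 + 0.459102×0.11530099 = 0.238374
  M+4: 0.413449×0.43618099 + 0.459102×0.44851801 + 0.127449×0.11530099 = 0.400949
  M+6: 0.459102×0.43618099 + 0.127449×0.44851801 = 0.257415
  M+8: 0.127449×0.43618099 = 0.055591
Scale to base peak (0.400949) = 100: 11.9 : 59.5 : 100.0 : 64.2 : 13.9

11.9 : 59.5 : 100.0 : 64.2 : 13.9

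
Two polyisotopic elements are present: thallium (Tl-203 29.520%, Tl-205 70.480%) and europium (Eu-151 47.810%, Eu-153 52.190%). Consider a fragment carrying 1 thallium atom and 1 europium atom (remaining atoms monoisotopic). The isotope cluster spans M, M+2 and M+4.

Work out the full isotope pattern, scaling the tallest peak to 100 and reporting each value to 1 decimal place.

Thallium pattern (n=1): 0.2952 : 0.7048
Europium pattern (n=1): 0.4781 : 0.5219
Convolve the two distributions (both contribute in 2-u steps):
  M: 0.2952×0.4781 = 0.141135
  M+2: 0.2952×0.5219 + 0.7048×0.4781 = 0.491030
  M+4: 0.7048×0.5219 = 0.367835
Scale to base peak (0.491030) = 100: 28.7 : 100.0 : 74.9

28.7 : 100.0 : 74.9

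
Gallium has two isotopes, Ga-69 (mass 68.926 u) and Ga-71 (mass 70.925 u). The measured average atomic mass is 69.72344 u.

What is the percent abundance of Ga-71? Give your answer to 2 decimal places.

39.89%

Let x be the fractional abundance of Ga-69; then Ga-71 has abundance 1 − x.
68.926·x + 70.925·(1 − x) = 69.72344
(68.926 − 70.925)·x = 69.72344 − 70.925
x = -1.20156 / -1.999 = 0.60108 → 60.11% Ga-69, 39.89% Ga-71.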